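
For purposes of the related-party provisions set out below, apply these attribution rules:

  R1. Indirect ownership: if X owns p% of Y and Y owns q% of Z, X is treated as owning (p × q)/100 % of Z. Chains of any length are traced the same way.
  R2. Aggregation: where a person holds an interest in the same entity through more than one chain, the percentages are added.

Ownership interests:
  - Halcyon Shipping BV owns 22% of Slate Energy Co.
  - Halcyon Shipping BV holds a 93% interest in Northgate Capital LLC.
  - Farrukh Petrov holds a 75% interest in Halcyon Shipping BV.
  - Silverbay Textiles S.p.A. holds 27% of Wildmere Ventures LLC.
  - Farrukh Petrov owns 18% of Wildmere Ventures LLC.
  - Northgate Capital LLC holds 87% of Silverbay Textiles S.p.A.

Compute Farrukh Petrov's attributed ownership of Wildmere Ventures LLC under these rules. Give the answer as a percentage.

Chain via Halcyon Shipping BV → Northgate Capital LLC → Silverbay Textiles S.p.A. (R1): 75% × 93% × 87% × 27% = 16.384275% of Wildmere Ventures LLC.
Direct interest in Wildmere Ventures LLC: 18%.
Aggregating (R2): 16.384275% + 18% = 34.384275%.

34.384275%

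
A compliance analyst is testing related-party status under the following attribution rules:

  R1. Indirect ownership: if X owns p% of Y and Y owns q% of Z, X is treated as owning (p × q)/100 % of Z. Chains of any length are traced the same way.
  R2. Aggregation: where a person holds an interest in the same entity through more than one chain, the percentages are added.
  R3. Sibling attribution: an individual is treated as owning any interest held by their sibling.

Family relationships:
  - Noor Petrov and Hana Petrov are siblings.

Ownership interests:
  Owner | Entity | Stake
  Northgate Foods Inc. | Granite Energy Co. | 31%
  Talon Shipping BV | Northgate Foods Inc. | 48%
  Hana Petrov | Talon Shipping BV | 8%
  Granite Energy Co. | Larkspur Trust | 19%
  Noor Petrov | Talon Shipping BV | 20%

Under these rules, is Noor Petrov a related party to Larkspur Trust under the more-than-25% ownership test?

No

By sibling attribution (R3), Noor Petrov is treated as also owning Hana Petrov's interest in Talon Shipping BV, giving 20% + 8% = 28%.
Chain via Talon Shipping BV → Northgate Foods Inc. → Granite Energy Co. (R1): 28% × 48% × 31% × 19% = 0.791616% of Larkspur Trust.
0.791616% does not exceed the 25% threshold, so Noor is not a related party to Larkspur Trust.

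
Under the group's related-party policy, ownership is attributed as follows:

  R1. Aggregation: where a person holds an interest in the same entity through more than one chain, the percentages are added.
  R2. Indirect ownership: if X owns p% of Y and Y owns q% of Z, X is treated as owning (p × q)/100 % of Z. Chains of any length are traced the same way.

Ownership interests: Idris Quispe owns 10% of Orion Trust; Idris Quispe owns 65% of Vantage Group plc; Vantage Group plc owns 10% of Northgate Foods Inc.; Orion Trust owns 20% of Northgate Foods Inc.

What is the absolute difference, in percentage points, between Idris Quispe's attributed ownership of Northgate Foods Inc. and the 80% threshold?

71.5

Chain via Vantage Group plc (R2): 65% × 10% = 6.5% of Northgate Foods Inc.
Chain via Orion Trust (R2): 10% × 20% = 2% of Northgate Foods Inc.
Aggregating (R1): 6.5% + 2% = 8.5%.
8.5% falls short of the 80% threshold by 71.5 percentage points.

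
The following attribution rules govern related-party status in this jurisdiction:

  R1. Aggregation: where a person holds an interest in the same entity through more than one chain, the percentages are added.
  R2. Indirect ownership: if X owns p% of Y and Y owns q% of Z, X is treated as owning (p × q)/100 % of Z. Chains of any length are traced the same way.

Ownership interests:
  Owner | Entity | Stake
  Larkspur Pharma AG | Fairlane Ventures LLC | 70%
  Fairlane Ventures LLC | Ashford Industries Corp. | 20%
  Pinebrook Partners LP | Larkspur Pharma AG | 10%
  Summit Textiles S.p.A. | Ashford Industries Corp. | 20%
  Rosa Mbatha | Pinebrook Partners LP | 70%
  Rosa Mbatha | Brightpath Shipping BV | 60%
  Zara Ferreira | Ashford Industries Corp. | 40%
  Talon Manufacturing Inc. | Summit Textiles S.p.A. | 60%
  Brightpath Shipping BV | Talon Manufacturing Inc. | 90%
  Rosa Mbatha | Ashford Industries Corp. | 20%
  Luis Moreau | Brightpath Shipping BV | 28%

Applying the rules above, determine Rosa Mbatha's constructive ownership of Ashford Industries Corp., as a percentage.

27.46%

Chain via Pinebrook Partners LP → Larkspur Pharma AG → Fairlane Ventures LLC (R2): 70% × 10% × 70% × 20% = 0.98% of Ashford Industries Corp.
Chain via Brightpath Shipping BV → Talon Manufacturing Inc. → Summit Textiles S.p.A. (R2): 60% × 90% × 60% × 20% = 6.48% of Ashford Industries Corp.
Direct interest in Ashford Industries Corp: 20%.
Aggregating (R1): 0.98% + 6.48% + 20% = 27.46%.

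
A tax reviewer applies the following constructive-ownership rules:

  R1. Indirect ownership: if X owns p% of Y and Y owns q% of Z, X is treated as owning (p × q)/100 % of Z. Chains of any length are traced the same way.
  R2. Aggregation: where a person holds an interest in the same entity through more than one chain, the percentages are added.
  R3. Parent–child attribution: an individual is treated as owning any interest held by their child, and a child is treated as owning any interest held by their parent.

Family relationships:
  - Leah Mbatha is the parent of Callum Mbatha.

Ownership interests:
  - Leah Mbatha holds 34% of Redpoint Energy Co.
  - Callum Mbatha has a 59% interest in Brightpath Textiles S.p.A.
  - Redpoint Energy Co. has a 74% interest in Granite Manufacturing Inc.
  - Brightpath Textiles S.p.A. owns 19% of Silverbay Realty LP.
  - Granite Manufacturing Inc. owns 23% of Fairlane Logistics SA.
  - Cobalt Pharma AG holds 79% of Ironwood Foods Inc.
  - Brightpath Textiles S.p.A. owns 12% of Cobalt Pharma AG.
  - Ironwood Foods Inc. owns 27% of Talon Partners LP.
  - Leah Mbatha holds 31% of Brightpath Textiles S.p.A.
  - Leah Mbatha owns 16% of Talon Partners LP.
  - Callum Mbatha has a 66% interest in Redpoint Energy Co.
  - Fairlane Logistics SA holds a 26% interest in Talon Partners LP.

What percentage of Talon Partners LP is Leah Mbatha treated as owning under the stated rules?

By parent–child attribution (R3), Leah Mbatha is treated as also owning Callum Mbatha's interest in Redpoint Energy Co, giving 34% + 66% = 100%.
By parent–child attribution (R3), Leah Mbatha is treated as also owning Callum Mbatha's interest in Brightpath Textiles S.p.A, giving 31% + 59% = 90%.
Chain via Redpoint Energy Co. → Granite Manufacturing Inc. → Fairlane Logistics SA (R1): 100% × 74% × 23% × 26% = 4.4252% of Talon Partners LP.
Chain via Brightpath Textiles S.p.A. → Cobalt Pharma AG → Ironwood Foods Inc. (R1): 90% × 12% × 79% × 27% = 2.30364% of Talon Partners LP.
Direct interest in Talon Partners LP: 16%.
Aggregating (R2): 4.4252% + 2.30364% + 16% = 22.72884%.

22.72884%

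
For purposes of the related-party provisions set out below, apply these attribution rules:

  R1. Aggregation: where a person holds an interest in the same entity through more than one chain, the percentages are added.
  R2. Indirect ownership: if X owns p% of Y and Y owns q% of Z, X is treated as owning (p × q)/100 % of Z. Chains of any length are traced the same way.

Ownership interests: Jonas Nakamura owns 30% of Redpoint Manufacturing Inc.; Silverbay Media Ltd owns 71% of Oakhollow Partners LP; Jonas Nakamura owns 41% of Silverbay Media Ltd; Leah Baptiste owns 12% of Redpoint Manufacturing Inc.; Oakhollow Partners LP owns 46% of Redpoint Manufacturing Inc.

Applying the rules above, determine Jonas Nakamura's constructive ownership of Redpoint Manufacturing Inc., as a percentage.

Chain via Silverbay Media Ltd → Oakhollow Partners LP (R2): 41% × 71% × 46% = 13.3906% of Redpoint Manufacturing Inc.
Direct interest in Redpoint Manufacturing Inc: 30%.
Aggregating (R1): 13.3906% + 30% = 43.3906%.

43.3906%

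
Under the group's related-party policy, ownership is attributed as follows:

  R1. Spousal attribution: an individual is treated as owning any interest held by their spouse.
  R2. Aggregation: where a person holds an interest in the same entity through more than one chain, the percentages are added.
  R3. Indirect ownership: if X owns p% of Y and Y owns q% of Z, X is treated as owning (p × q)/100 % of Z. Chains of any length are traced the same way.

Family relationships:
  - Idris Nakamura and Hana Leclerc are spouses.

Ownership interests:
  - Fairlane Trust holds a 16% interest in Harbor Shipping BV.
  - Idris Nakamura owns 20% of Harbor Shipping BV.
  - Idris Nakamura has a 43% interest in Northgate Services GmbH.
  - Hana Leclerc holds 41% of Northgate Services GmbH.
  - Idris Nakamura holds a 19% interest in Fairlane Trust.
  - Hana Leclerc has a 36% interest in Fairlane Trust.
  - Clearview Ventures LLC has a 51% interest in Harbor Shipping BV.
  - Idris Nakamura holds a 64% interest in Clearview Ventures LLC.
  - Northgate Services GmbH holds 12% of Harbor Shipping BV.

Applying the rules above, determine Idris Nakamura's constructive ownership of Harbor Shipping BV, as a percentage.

By spousal attribution (R1), Idris Nakamura is treated as also owning Hana Leclerc's interest in Fairlane Trust, giving 19% + 36% = 55%.
By spousal attribution (R1), Idris Nakamura is treated as also owning Hana Leclerc's interest in Northgate Services GmbH, giving 43% + 41% = 84%.
Chain via Clearview Ventures LLC (R3): 64% × 51% = 32.64% of Harbor Shipping BV.
Chain via Fairlane Trust (R3): 55% × 16% = 8.8% of Harbor Shipping BV.
Chain via Northgate Services GmbH (R3): 84% × 12% = 10.08% of Harbor Shipping BV.
Direct interest in Harbor Shipping BV: 20%.
Aggregating (R2): 32.64% + 8.8% + 10.08% + 20% = 71.52%.

71.52%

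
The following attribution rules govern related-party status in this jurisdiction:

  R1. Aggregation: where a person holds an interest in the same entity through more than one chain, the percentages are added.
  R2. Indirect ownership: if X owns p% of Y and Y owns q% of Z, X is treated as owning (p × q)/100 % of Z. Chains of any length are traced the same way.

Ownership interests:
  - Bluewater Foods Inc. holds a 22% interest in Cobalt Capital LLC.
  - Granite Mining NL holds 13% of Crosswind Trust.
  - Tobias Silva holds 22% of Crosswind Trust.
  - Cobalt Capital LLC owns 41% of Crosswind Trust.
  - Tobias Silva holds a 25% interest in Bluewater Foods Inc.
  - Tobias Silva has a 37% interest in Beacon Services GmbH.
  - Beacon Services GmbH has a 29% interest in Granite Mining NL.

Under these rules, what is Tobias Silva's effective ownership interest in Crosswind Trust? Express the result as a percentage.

Chain via Beacon Services GmbH → Granite Mining NL (R2): 37% × 29% × 13% = 1.3949% of Crosswind Trust.
Chain via Bluewater Foods Inc. → Cobalt Capital LLC (R2): 25% × 22% × 41% = 2.255% of Crosswind Trust.
Direct interest in Crosswind Trust: 22%.
Aggregating (R1): 1.3949% + 2.255% + 22% = 25.6499%.

25.6499%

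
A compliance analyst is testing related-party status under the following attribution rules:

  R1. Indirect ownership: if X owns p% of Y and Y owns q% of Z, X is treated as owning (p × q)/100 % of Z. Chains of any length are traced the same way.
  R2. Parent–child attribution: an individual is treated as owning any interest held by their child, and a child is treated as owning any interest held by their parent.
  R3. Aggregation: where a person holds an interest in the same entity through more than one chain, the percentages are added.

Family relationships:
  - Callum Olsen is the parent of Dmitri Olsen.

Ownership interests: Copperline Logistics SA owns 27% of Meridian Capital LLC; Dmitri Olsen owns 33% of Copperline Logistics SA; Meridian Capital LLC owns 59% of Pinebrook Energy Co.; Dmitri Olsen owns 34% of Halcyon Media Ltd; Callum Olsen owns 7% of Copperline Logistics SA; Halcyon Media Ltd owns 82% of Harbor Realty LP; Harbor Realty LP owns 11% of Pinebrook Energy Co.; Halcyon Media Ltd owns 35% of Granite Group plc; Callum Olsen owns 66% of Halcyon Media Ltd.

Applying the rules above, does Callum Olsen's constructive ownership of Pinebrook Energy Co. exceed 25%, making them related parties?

No

By parent–child attribution (R2), Callum Olsen is treated as also owning Dmitri Olsen's interest in Copperline Logistics SA, giving 7% + 33% = 40%.
By parent–child attribution (R2), Callum Olsen is treated as also owning Dmitri Olsen's interest in Halcyon Media Ltd, giving 66% + 34% = 100%.
Chain via Copperline Logistics SA → Meridian Capital LLC (R1): 40% × 27% × 59% = 6.372% of Pinebrook Energy Co.
Chain via Halcyon Media Ltd → Harbor Realty LP (R1): 100% × 82% × 11% = 9.02% of Pinebrook Energy Co.
Aggregating (R3): 6.372% + 9.02% = 15.392%.
15.392% does not exceed the 25% threshold, so Callum is not a related party to Pinebrook Energy Co.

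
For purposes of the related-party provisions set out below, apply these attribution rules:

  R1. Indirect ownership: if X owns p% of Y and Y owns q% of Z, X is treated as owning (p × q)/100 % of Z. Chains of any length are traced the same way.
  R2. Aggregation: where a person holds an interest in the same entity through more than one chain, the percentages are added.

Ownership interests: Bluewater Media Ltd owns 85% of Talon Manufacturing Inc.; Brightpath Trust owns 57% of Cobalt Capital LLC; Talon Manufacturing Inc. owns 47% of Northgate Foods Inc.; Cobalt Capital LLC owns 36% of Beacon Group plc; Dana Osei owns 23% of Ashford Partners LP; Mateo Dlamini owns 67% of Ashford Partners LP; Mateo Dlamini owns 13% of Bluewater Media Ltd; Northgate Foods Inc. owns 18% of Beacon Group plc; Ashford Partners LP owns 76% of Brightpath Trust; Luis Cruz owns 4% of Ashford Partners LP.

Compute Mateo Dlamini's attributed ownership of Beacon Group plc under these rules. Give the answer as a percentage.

Chain via Bluewater Media Ltd → Talon Manufacturing Inc. → Northgate Foods Inc. (R1): 13% × 85% × 47% × 18% = 0.93483% of Beacon Group plc.
Chain via Ashford Partners LP → Brightpath Trust → Cobalt Capital LLC (R1): 67% × 76% × 57% × 36% = 10.448784% of Beacon Group plc.
Aggregating (R2): 0.93483% + 10.448784% = 11.383614%.

11.383614%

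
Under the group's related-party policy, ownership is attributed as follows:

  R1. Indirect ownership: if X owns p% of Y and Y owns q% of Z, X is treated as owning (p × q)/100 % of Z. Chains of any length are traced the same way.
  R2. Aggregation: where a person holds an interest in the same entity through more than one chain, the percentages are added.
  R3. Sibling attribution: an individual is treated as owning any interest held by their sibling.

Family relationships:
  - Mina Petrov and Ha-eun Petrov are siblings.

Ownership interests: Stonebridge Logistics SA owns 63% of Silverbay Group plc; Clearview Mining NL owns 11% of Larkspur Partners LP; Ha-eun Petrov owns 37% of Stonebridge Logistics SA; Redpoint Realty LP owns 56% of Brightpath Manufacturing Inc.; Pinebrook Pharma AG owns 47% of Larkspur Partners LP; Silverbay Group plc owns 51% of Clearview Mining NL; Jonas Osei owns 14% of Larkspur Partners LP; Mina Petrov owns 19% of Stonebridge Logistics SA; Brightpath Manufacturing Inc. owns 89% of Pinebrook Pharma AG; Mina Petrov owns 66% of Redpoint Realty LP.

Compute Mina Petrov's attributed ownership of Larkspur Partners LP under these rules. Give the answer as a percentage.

By sibling attribution (R3), Mina Petrov is treated as also owning Ha-eun Petrov's interest in Stonebridge Logistics SA, giving 19% + 37% = 56%.
Chain via Redpoint Realty LP → Brightpath Manufacturing Inc. → Pinebrook Pharma AG (R1): 66% × 56% × 89% × 47% = 15.460368% of Larkspur Partners LP.
Chain via Stonebridge Logistics SA → Silverbay Group plc → Clearview Mining NL (R1): 56% × 63% × 51% × 11% = 1.979208% of Larkspur Partners LP.
Aggregating (R2): 15.460368% + 1.979208% = 17.439576%.

17.439576%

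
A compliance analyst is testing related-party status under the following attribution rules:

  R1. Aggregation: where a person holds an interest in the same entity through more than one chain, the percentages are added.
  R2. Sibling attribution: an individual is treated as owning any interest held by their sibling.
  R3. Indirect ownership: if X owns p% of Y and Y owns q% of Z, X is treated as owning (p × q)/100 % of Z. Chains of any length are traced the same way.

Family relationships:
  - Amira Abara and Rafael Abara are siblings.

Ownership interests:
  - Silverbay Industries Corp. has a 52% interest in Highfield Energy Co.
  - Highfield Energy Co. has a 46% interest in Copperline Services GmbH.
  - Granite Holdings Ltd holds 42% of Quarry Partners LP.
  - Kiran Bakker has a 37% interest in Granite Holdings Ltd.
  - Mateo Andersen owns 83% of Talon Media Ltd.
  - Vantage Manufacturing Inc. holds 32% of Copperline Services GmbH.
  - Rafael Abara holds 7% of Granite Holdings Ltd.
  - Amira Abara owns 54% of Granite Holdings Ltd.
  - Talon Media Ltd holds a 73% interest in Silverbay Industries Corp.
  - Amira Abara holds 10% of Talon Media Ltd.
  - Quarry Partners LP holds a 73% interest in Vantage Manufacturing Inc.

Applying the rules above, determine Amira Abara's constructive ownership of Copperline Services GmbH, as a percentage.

7.730992%

By sibling attribution (R2), Amira Abara is treated as also owning Rafael Abara's interest in Granite Holdings Ltd, giving 54% + 7% = 61%.
Chain via Granite Holdings Ltd → Quarry Partners LP → Vantage Manufacturing Inc. (R3): 61% × 42% × 73% × 32% = 5.984832% of Copperline Services GmbH.
Chain via Talon Media Ltd → Silverbay Industries Corp. → Highfield Energy Co. (R3): 10% × 73% × 52% × 46% = 1.74616% of Copperline Services GmbH.
Aggregating (R1): 5.984832% + 1.74616% = 7.730992%.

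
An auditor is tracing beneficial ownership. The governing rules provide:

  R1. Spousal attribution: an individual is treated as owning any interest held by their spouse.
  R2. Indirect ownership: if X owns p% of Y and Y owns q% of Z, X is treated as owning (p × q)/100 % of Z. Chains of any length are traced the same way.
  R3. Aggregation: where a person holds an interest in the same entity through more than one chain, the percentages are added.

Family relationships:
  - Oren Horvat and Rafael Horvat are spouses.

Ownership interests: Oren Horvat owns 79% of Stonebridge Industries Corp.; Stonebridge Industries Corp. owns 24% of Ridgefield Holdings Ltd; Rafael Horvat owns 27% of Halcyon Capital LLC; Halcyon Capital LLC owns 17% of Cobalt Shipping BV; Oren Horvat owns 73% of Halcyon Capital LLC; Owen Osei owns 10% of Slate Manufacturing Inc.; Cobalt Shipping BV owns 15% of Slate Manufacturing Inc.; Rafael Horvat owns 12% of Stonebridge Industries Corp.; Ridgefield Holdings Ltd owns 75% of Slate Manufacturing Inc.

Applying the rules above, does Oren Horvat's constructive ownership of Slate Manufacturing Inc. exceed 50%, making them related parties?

By spousal attribution (R1), Oren Horvat is treated as also owning Rafael Horvat's interest in Stonebridge Industries Corp, giving 79% + 12% = 91%.
By spousal attribution (R1), Oren Horvat is treated as also owning Rafael Horvat's interest in Halcyon Capital LLC, giving 73% + 27% = 100%.
Chain via Stonebridge Industries Corp. → Ridgefield Holdings Ltd (R2): 91% × 24% × 75% = 16.38% of Slate Manufacturing Inc.
Chain via Halcyon Capital LLC → Cobalt Shipping BV (R2): 100% × 17% × 15% = 2.55% of Slate Manufacturing Inc.
Aggregating (R3): 16.38% + 2.55% = 18.93%.
18.93% does not exceed the 50% threshold, so Oren is not a related party to Slate Manufacturing Inc.

No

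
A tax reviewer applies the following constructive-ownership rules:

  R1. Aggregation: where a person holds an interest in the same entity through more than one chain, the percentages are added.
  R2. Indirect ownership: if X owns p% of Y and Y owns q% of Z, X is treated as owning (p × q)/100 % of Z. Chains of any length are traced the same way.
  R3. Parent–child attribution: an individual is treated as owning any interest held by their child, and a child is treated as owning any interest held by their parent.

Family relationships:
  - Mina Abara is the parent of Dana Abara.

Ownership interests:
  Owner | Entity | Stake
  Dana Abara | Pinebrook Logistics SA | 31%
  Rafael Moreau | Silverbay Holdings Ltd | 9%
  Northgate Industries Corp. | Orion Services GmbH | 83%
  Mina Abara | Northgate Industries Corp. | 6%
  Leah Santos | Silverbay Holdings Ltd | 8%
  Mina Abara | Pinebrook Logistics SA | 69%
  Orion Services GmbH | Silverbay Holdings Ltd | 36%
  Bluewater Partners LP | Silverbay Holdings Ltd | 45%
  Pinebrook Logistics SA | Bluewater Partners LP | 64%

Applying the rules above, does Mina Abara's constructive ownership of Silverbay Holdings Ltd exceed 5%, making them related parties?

By parent–child attribution (R3), Mina Abara is treated as also owning Dana Abara's interest in Pinebrook Logistics SA, giving 69% + 31% = 100%.
Chain via Pinebrook Logistics SA → Bluewater Partners LP (R2): 100% × 64% × 45% = 28.8% of Silverbay Holdings Ltd.
Chain via Northgate Industries Corp. → Orion Services GmbH (R2): 6% × 83% × 36% = 1.7928% of Silverbay Holdings Ltd.
Aggregating (R1): 28.8% + 1.7928% = 30.5928%.
30.5928% exceeds the 5% threshold, so Mina is a related party to Silverbay Holdings Ltd.

Yes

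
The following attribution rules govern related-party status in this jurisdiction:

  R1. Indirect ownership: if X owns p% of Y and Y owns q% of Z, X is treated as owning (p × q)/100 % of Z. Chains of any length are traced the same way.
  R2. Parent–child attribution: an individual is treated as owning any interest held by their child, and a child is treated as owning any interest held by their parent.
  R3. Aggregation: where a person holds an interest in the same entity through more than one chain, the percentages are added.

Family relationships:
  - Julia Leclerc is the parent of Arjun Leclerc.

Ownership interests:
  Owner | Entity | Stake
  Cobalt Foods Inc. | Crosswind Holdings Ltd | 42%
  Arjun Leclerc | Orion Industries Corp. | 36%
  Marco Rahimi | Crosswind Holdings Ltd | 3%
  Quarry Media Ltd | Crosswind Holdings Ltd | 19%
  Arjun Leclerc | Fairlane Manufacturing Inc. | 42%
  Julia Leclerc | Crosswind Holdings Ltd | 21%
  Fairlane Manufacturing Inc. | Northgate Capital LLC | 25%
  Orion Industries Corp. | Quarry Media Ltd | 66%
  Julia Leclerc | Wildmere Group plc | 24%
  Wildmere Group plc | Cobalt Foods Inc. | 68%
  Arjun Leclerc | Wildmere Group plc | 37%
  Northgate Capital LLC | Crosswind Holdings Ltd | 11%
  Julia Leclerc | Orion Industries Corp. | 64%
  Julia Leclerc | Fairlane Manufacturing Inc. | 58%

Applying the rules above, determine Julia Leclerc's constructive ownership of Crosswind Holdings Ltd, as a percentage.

53.7116%

By parent–child attribution (R2), Julia Leclerc is treated as also owning Arjun Leclerc's interest in Wildmere Group plc, giving 24% + 37% = 61%.
By parent–child attribution (R2), Julia Leclerc is treated as also owning Arjun Leclerc's interest in Orion Industries Corp, giving 64% + 36% = 100%.
By parent–child attribution (R2), Julia Leclerc is treated as also owning Arjun Leclerc's interest in Fairlane Manufacturing Inc, giving 58% + 42% = 100%.
Chain via Wildmere Group plc → Cobalt Foods Inc. (R1): 61% × 68% × 42% = 17.4216% of Crosswind Holdings Ltd.
Chain via Orion Industries Corp. → Quarry Media Ltd (R1): 100% × 66% × 19% = 12.54% of Crosswind Holdings Ltd.
Chain via Fairlane Manufacturing Inc. → Northgate Capital LLC (R1): 100% × 25% × 11% = 2.75% of Crosswind Holdings Ltd.
Direct interest in Crosswind Holdings Ltd: 21%.
Aggregating (R3): 17.4216% + 12.54% + 2.75% + 21% = 53.7116%.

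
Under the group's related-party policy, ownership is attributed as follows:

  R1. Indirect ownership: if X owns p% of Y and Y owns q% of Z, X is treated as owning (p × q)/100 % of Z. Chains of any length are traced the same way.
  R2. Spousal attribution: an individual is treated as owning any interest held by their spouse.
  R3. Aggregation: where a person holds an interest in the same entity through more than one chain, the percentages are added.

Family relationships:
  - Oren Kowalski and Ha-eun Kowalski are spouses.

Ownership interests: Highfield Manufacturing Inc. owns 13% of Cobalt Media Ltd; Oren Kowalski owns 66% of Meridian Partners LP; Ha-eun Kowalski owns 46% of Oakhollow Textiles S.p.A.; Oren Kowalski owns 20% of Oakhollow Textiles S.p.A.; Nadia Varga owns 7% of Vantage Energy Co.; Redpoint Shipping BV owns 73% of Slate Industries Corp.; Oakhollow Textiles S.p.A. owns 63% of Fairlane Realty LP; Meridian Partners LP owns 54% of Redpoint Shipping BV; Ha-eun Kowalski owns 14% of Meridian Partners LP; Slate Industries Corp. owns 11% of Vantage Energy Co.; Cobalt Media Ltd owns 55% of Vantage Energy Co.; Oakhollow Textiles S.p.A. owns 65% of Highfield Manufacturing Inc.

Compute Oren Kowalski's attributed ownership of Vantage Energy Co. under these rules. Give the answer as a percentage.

By spousal attribution (R2), Oren Kowalski is treated as also owning Ha-eun Kowalski's interest in Oakhollow Textiles S.p.A, giving 20% + 46% = 66%.
By spousal attribution (R2), Oren Kowalski is treated as also owning Ha-eun Kowalski's interest in Meridian Partners LP, giving 66% + 14% = 80%.
Chain via Oakhollow Textiles S.p.A. → Highfield Manufacturing Inc. → Cobalt Media Ltd (R1): 66% × 65% × 13% × 55% = 3.06735% of Vantage Energy Co.
Chain via Meridian Partners LP → Redpoint Shipping BV → Slate Industries Corp. (R1): 80% × 54% × 73% × 11% = 3.46896% of Vantage Energy Co.
Aggregating (R3): 3.06735% + 3.46896% = 6.53631%.

6.53631%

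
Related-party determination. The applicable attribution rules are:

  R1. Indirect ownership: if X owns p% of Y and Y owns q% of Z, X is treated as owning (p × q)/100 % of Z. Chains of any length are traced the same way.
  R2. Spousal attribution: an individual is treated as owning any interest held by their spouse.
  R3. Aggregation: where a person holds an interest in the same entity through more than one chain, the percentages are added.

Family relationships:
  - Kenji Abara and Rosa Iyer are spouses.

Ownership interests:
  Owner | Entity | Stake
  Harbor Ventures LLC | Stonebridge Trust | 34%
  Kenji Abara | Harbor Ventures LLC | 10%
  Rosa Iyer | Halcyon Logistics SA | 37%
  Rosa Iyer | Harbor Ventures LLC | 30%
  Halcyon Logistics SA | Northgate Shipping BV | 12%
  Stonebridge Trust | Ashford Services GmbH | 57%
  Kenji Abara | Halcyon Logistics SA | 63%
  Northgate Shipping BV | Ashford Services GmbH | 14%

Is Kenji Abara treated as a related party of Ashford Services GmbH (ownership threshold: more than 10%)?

No

By spousal attribution (R2), Kenji Abara is treated as also owning Rosa Iyer's interest in Halcyon Logistics SA, giving 63% + 37% = 100%.
By spousal attribution (R2), Kenji Abara is treated as also owning Rosa Iyer's interest in Harbor Ventures LLC, giving 10% + 30% = 40%.
Chain via Halcyon Logistics SA → Northgate Shipping BV (R1): 100% × 12% × 14% = 1.68% of Ashford Services GmbH.
Chain via Harbor Ventures LLC → Stonebridge Trust (R1): 40% × 34% × 57% = 7.752% of Ashford Services GmbH.
Aggregating (R3): 1.68% + 7.752% = 9.432%.
9.432% does not exceed the 10% threshold, so Kenji is not a related party to Ashford Services GmbH.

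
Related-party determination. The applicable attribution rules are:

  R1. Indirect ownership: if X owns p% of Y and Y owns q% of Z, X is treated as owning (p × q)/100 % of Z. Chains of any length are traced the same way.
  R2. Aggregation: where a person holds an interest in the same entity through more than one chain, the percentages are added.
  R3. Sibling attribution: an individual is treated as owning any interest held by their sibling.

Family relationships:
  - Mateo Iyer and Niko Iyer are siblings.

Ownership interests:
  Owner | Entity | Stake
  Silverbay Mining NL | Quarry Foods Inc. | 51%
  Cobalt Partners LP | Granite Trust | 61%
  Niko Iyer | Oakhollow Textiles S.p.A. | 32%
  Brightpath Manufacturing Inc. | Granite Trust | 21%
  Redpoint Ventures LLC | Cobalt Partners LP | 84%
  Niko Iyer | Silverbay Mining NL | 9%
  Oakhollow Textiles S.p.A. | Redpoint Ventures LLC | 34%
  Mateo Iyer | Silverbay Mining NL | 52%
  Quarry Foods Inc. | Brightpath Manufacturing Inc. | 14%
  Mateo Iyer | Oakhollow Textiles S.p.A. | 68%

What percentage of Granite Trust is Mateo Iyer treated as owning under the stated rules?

18.336234%

By sibling attribution (R3), Mateo Iyer is treated as also owning Niko Iyer's interest in Silverbay Mining NL, giving 52% + 9% = 61%.
By sibling attribution (R3), Mateo Iyer is treated as also owning Niko Iyer's interest in Oakhollow Textiles S.p.A, giving 68% + 32% = 100%.
Chain via Silverbay Mining NL → Quarry Foods Inc. → Brightpath Manufacturing Inc. (R1): 61% × 51% × 14% × 21% = 0.914634% of Granite Trust.
Chain via Oakhollow Textiles S.p.A. → Redpoint Ventures LLC → Cobalt Partners LP (R1): 100% × 34% × 84% × 61% = 17.4216% of Granite Trust.
Aggregating (R2): 0.914634% + 17.4216% = 18.336234%.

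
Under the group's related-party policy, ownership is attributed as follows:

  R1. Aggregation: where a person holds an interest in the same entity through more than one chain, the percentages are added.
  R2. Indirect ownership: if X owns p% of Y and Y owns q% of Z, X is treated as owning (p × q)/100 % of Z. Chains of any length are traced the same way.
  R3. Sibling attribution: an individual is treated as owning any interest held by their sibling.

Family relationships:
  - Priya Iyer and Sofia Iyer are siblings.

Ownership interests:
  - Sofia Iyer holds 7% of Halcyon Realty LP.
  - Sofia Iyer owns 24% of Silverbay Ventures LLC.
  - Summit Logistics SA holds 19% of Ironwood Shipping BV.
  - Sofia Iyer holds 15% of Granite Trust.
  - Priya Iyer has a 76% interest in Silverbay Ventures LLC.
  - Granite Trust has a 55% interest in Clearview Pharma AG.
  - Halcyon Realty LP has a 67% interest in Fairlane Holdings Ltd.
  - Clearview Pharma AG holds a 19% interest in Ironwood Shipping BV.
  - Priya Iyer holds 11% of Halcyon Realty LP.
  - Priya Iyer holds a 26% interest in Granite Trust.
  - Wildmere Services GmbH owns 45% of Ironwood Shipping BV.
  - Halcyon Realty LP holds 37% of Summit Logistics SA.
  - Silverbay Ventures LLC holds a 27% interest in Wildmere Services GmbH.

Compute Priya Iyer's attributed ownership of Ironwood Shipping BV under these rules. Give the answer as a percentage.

17.6999%

By sibling attribution (R3), Priya Iyer is treated as also owning Sofia Iyer's interest in Halcyon Realty LP, giving 11% + 7% = 18%.
By sibling attribution (R3), Priya Iyer is treated as also owning Sofia Iyer's interest in Silverbay Ventures LLC, giving 76% + 24% = 100%.
By sibling attribution (R3), Priya Iyer is treated as also owning Sofia Iyer's interest in Granite Trust, giving 26% + 15% = 41%.
Chain via Halcyon Realty LP → Summit Logistics SA (R2): 18% × 37% × 19% = 1.2654% of Ironwood Shipping BV.
Chain via Silverbay Ventures LLC → Wildmere Services GmbH (R2): 100% × 27% × 45% = 12.15% of Ironwood Shipping BV.
Chain via Granite Trust → Clearview Pharma AG (R2): 41% × 55% × 19% = 4.2845% of Ironwood Shipping BV.
Aggregating (R1): 1.2654% + 12.15% + 4.2845% = 17.6999%.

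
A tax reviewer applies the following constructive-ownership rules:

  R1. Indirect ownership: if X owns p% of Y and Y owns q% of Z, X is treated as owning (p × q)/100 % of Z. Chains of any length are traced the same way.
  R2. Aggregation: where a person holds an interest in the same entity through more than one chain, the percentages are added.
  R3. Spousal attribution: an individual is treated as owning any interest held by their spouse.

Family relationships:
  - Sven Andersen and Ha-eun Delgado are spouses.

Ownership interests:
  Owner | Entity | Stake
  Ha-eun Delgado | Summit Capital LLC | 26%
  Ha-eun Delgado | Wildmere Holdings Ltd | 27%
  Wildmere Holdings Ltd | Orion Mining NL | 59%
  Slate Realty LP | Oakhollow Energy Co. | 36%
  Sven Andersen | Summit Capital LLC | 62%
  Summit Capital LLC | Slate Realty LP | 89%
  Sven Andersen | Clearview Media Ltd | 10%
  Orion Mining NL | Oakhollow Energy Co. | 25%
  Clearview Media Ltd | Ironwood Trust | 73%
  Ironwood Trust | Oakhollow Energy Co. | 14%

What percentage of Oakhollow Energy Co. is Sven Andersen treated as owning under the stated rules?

By spousal attribution (R3), Sven Andersen is treated as also owning Ha-eun Delgado's interest in Summit Capital LLC, giving 62% + 26% = 88%.
By spousal attribution (R3), Sven Andersen is treated as owning Ha-eun Delgado's 27% interest in Wildmere Holdings Ltd.
Chain via Summit Capital LLC → Slate Realty LP (R1): 88% × 89% × 36% = 28.1952% of Oakhollow Energy Co.
Chain via Clearview Media Ltd → Ironwood Trust (R1): 10% × 73% × 14% = 1.022% of Oakhollow Energy Co.
Chain via Wildmere Holdings Ltd → Orion Mining NL (R1): 27% × 59% × 25% = 3.9825% of Oakhollow Energy Co.
Aggregating (R2): 28.1952% + 1.022% + 3.9825% = 33.1997%.

33.1997%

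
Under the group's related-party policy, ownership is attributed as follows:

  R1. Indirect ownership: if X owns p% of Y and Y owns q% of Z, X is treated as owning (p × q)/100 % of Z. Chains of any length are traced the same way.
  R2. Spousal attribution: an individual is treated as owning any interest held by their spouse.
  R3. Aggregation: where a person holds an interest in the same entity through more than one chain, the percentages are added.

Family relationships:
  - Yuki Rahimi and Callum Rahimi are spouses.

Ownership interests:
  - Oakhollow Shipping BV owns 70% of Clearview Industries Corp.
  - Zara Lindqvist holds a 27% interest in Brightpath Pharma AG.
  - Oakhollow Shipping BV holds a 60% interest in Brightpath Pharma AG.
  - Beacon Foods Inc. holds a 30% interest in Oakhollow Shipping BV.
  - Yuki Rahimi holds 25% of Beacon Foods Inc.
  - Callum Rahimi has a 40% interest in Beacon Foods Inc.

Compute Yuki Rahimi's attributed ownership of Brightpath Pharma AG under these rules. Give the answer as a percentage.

By spousal attribution (R2), Yuki Rahimi is treated as also owning Callum Rahimi's interest in Beacon Foods Inc, giving 25% + 40% = 65%.
Chain via Beacon Foods Inc. → Oakhollow Shipping BV (R1): 65% × 30% × 60% = 11.7% of Brightpath Pharma AG.

11.7%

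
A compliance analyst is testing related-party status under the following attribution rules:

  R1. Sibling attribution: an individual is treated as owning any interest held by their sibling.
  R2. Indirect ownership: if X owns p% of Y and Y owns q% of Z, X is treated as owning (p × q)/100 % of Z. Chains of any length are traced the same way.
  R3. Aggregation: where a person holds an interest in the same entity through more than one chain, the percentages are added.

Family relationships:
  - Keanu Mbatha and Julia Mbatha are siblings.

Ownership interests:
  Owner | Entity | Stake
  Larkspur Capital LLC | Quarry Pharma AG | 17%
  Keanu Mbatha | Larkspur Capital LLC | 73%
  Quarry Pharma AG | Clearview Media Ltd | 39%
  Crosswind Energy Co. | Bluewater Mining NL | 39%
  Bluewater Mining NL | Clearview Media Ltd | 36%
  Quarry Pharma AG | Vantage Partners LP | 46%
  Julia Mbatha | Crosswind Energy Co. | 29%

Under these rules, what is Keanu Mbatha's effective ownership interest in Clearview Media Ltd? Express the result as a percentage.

By sibling attribution (R1), Keanu Mbatha is treated as owning Julia Mbatha's 29% interest in Crosswind Energy Co.
Chain via Larkspur Capital LLC → Quarry Pharma AG (R2): 73% × 17% × 39% = 4.8399% of Clearview Media Ltd.
Chain via Crosswind Energy Co. → Bluewater Mining NL (R2): 29% × 39% × 36% = 4.0716% of Clearview Media Ltd.
Aggregating (R3): 4.8399% + 4.0716% = 8.9115%.

8.9115%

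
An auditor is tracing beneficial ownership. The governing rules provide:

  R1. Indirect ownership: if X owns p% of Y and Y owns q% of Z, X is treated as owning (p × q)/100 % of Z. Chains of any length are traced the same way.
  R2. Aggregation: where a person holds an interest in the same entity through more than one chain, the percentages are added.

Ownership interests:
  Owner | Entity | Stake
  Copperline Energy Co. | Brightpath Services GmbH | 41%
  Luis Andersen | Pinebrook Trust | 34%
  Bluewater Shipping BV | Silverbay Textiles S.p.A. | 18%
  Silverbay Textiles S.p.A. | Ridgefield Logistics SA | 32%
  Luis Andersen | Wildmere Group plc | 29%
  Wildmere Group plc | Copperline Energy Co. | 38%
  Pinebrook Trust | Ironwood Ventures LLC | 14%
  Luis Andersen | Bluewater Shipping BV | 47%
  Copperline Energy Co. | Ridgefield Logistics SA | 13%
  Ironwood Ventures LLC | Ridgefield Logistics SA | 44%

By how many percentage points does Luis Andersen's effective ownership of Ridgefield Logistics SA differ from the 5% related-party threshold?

1.2342

Chain via Bluewater Shipping BV → Silverbay Textiles S.p.A. (R1): 47% × 18% × 32% = 2.7072% of Ridgefield Logistics SA.
Chain via Wildmere Group plc → Copperline Energy Co. (R1): 29% × 38% × 13% = 1.4326% of Ridgefield Logistics SA.
Chain via Pinebrook Trust → Ironwood Ventures LLC (R1): 34% × 14% × 44% = 2.0944% of Ridgefield Logistics SA.
Aggregating (R2): 2.7072% + 1.4326% + 2.0944% = 6.2342%.
6.2342% exceeds the 5% threshold by 1.2342 percentage points.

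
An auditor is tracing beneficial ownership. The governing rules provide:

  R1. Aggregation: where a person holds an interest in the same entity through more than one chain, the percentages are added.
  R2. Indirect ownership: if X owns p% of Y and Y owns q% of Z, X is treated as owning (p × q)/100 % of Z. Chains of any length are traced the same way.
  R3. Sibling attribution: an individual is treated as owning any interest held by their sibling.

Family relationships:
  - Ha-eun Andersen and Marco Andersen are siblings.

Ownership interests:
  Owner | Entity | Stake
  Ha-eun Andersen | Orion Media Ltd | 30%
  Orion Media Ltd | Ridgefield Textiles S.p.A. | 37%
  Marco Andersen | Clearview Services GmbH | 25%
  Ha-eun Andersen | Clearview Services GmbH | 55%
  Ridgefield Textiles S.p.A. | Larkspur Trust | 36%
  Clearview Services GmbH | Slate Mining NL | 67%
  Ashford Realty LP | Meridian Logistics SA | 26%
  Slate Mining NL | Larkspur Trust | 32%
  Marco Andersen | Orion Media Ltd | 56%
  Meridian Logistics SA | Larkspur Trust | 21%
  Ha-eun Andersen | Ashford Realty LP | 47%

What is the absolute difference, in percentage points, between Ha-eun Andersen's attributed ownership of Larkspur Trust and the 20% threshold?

11.1734

By sibling attribution (R3), Ha-eun Andersen is treated as also owning Marco Andersen's interest in Orion Media Ltd, giving 30% + 56% = 86%.
By sibling attribution (R3), Ha-eun Andersen is treated as also owning Marco Andersen's interest in Clearview Services GmbH, giving 55% + 25% = 80%.
Chain via Orion Media Ltd → Ridgefield Textiles S.p.A. (R2): 86% × 37% × 36% = 11.4552% of Larkspur Trust.
Chain via Ashford Realty LP → Meridian Logistics SA (R2): 47% × 26% × 21% = 2.5662% of Larkspur Trust.
Chain via Clearview Services GmbH → Slate Mining NL (R2): 80% × 67% × 32% = 17.152% of Larkspur Trust.
Aggregating (R1): 11.4552% + 2.5662% + 17.152% = 31.1734%.
31.1734% exceeds the 20% threshold by 11.1734 percentage points.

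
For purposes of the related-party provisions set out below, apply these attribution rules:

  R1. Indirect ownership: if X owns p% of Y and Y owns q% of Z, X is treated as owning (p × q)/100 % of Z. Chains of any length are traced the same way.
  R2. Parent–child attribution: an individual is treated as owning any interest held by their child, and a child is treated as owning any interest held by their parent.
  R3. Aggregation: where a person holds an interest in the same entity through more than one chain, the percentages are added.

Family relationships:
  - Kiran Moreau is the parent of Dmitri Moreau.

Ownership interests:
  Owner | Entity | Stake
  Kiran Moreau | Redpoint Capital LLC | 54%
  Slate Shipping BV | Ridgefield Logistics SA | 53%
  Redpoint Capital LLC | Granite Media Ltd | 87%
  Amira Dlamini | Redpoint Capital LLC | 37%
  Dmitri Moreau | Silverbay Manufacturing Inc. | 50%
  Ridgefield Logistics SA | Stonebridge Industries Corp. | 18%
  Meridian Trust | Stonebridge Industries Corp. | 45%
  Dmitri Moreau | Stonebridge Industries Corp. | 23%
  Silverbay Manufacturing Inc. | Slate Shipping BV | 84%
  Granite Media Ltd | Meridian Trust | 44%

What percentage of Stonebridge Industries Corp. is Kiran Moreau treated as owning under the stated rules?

36.30884%

By parent–child attribution (R2), Kiran Moreau is treated as owning Dmitri Moreau's 50% interest in Silverbay Manufacturing Inc.
By parent–child attribution (R2), Kiran Moreau is treated as owning Dmitri Moreau's 23% interest in Stonebridge Industries Corp.
Chain via Redpoint Capital LLC → Granite Media Ltd → Meridian Trust (R1): 54% × 87% × 44% × 45% = 9.30204% of Stonebridge Industries Corp.
Chain via Silverbay Manufacturing Inc. → Slate Shipping BV → Ridgefield Logistics SA (R1): 50% × 84% × 53% × 18% = 4.0068% of Stonebridge Industries Corp.
Direct interest in Stonebridge Industries Corp: 23%.
Aggregating (R3): 9.30204% + 4.0068% + 23% = 36.30884%.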